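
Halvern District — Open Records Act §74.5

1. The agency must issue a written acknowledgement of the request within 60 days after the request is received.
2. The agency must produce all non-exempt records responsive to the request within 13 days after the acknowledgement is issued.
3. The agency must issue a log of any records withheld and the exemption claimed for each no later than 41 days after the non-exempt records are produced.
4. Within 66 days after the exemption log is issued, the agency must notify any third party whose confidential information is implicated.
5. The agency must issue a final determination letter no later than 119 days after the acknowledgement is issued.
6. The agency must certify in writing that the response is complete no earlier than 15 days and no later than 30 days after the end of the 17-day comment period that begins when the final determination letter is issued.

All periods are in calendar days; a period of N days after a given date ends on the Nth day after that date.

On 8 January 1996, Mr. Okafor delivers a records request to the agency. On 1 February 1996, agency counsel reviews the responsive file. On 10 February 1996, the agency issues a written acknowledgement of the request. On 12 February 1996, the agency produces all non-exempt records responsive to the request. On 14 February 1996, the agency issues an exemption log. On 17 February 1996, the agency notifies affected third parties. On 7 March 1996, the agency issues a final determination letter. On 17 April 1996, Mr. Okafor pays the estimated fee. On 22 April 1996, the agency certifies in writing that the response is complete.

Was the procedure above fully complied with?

Yes

Step 1: 60 days after 8 January 1996 (when the request is received) is 8 March 1996; 10 February 1996 is within that limit.
Step 2: 13 days after 10 February 1996 (when the acknowledgement is issued) is 23 February 1996; 12 February 1996 is within that limit.
Step 3: 41 days after 12 February 1996 (when the non-exempt records are produced) is 24 March 1996; completed 14 February 1996, before the deadline.
Step 4: 66 days after 14 February 1996 (when the exemption log is issued) is 20 April 1996; 17 February 1996 is within that limit.
Step 5: 119 days after 10 February 1996 (when the acknowledgement is issued) is 8 June 1996; done 7 March 1996 — timely.
Step 6: the window is 15–30 days after 24 March 1996 (end of the 17-day comment period, which began when the final determination letter is issued on 7 March 1996), so 8 April 1996 through 23 April 1996; 22 April 1996 falls inside that range.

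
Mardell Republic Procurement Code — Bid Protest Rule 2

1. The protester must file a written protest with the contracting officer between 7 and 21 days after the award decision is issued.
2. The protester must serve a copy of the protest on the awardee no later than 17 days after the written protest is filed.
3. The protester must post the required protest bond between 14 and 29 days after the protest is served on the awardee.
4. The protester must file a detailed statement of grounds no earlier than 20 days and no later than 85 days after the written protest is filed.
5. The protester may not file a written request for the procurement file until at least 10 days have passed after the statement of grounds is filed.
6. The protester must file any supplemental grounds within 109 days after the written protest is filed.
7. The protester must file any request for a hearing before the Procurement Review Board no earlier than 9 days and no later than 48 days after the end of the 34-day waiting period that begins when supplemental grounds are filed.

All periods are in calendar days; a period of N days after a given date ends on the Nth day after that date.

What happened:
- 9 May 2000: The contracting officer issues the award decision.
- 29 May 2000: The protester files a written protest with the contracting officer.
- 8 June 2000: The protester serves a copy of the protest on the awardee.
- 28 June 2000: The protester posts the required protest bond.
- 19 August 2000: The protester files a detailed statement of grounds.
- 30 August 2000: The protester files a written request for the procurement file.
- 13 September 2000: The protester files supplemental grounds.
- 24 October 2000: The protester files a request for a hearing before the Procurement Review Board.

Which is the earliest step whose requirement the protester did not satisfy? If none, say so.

Step 1: the window is 7–21 days after 9 May 2000 (when the award decision is issued), so 16 May 2000 through 30 May 2000; done 29 May 2000, which is between those dates.
Step 2: 17 days after 29 May 2000 (when the written protest is filed) is 15 June 2000; completed 8 June 2000, before the deadline.
Step 3: the window is 14–29 days after 8 June 2000 (when the protest is served on the awardee), so 22 June 2000 through 7 July 2000; done 28 June 2000 — within the window.
Step 4: the window is 20–85 days after 29 May 2000 (when the written protest is filed), so 18 June 2000 through 22 August 2000; done 19 August 2000, which is between those dates.
Step 5: the earliest permitted date is 10 days after 19 August 2000 (when the statement of grounds is filed), i.e. 29 August 2000; done 30 August 2000 — permitted.
Step 6: 109 days after 29 May 2000 (when the written protest is filed) is 15 September 2000; done 13 September 2000 — timely.
Step 7: the window is 9–48 days after 17 October 2000 (end of the 34-day waiting period, which began when supplemental grounds are filed on 13 September 2000), so 26 October 2000 through 4 December 2000; done 24 October 2000 — 2 days before the window opened.

Step 7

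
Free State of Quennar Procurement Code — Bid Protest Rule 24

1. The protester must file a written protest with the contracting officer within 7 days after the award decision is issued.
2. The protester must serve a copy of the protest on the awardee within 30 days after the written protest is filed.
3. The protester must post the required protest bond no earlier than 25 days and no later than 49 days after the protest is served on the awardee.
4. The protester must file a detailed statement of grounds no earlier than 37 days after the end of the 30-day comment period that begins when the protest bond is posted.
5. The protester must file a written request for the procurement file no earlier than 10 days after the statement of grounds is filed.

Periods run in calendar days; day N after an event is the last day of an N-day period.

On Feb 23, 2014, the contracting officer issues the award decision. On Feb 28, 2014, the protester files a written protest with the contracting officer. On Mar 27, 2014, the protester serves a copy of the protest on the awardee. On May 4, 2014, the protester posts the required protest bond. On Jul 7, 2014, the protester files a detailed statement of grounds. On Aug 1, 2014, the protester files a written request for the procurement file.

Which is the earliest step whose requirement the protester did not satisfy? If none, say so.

Step 1 — counting 7 days from Feb 23, 2014 (when the award decision is issued) gives a deadline of Mar 2, 2014; completed Feb 28, 2014, before the deadline.
Step 2 — counting 30 days from Feb 28, 2014 (when the written protest is filed) gives a deadline of Mar 30, 2014; completed Mar 27, 2014, before the deadline.
Step 3 — 25 and 49 days from Mar 27, 2014 (when the protest is served on the awardee) are Apr 21, 2014 and May 15, 2014 respectively; May 4, 2014 falls inside that range.
Step 4 — must wait 37 days from Jun 3, 2014 (end of the 30-day comment period, which began when the protest bond is posted on May 4, 2014), so not before Jul 10, 2014; Jul 7, 2014 is 3 days before the earliest permitted date.

Step 4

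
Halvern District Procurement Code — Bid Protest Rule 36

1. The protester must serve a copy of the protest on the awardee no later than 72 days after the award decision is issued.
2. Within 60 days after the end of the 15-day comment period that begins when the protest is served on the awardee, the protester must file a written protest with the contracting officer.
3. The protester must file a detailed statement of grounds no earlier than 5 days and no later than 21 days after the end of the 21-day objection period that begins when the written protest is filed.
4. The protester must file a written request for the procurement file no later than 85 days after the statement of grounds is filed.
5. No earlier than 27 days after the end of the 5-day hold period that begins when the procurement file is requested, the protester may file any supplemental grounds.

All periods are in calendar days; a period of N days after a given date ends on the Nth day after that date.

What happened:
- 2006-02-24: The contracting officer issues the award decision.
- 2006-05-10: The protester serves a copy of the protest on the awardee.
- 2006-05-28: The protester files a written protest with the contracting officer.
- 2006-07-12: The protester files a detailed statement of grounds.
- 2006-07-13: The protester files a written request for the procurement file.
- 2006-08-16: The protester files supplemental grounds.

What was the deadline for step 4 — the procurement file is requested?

Step 4 runs from 2006-07-12, when the statement of grounds is filed. 85 days after 2006-07-12 is 2006-10-05.

2006-10-05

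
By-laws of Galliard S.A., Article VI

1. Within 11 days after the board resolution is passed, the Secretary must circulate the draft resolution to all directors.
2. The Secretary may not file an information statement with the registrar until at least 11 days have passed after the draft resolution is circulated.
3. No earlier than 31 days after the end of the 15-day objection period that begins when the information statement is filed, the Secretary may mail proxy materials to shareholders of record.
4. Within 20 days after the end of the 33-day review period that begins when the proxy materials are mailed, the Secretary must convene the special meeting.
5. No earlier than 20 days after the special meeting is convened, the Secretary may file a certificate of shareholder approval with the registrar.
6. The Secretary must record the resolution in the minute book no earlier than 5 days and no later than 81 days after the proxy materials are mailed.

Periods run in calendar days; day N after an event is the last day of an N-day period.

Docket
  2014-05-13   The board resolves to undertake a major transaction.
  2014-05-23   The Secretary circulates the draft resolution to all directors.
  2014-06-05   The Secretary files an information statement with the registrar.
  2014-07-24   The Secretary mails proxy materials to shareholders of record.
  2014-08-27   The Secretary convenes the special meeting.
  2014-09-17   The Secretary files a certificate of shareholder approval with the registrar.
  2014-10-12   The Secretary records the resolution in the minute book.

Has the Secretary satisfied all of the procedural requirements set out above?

Yes

(1) due by 2014-05-13 + 11 days = 2014-05-24; done 2014-05-23 — timely.
(2) permitted from 2014-05-23 + 11 days = 2014-06-03 onward; done 2014-06-05 — permitted.
(3) permitted from 2014-06-20 + 31 days = 2014-07-21 onward; done 2014-07-24, after the minimum wait.
(4) due by 2014-08-26 + 20 days = 2014-09-15; done 2014-08-27 — timely.
(5) permitted from 2014-08-27 + 20 days = 2014-09-16 onward; 2014-09-17 is on or after that date.
(6) the permitted window runs from 2014-07-24 + 5 = 2014-07-29 to 2014-07-24 + 81 = 2014-10-13; done 2014-10-12 — within the window.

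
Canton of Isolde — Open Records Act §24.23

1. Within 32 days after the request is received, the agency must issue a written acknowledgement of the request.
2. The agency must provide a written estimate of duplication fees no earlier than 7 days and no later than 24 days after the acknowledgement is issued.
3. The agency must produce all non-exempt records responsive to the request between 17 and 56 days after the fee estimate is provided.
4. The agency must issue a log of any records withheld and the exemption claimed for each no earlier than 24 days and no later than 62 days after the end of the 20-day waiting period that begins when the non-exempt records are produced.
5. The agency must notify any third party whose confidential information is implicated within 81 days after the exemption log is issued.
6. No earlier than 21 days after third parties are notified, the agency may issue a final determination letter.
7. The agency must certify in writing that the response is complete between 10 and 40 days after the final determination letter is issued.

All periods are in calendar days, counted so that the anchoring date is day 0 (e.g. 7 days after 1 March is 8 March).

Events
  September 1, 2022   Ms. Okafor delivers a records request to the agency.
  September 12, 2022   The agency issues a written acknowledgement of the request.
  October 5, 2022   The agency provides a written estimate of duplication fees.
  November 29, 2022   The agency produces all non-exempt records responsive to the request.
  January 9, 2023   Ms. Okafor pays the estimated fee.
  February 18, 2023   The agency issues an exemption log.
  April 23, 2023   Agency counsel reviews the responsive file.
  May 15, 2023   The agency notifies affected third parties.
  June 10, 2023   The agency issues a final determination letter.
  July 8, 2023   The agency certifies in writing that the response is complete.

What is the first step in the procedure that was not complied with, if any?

Step 5

Step 1: 32 days after September 1, 2022 (when the request is received) is October 3, 2022; completed September 12, 2022, before the deadline.
Step 2: the window is 7–24 days after September 12, 2022 (when the acknowledgement is issued), so September 19, 2022 through October 6, 2022; October 5, 2022 falls inside that range.
Step 3: the window is 17–56 days after October 5, 2022 (when the fee estimate is provided), so October 22, 2022 through November 30, 2022; done November 29, 2022 — within the window.
Step 4: the window is 24–62 days after December 19, 2022 (end of the 20-day waiting period, which began when the non-exempt records are produced on November 29, 2022), so January 12, 2023 through February 19, 2023; done February 18, 2023, which is between those dates.
Step 5: 81 days after February 18, 2023 (when the exemption log is issued) is May 10, 2023; not done until May 15, 2023, 5 days after the deadline.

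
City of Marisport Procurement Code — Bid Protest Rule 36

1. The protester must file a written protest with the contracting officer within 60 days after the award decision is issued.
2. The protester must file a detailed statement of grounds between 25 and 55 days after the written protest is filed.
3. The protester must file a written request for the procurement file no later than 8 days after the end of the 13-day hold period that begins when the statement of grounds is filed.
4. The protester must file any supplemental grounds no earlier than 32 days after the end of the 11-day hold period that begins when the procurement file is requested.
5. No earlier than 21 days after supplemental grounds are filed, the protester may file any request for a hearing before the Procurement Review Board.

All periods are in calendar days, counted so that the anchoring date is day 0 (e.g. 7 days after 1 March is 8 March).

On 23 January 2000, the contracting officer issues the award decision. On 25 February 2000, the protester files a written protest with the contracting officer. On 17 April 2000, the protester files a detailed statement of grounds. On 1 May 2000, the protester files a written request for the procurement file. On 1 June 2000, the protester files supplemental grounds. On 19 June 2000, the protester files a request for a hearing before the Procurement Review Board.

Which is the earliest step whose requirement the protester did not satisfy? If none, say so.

(1) due by 23 January 2000 + 60 days = 23 March 2000; done 25 February 2000 — timely.
(2) the permitted window runs from 25 February 2000 + 25 = 21 March 2000 to 25 February 2000 + 55 = 20 April 2000; done 17 April 2000 — within the window.
(3) due by 30 April 2000 + 8 days = 8 May 2000; completed 1 May 2000, before the deadline.
(4) permitted from 12 May 2000 + 32 days = 13 June 2000 onward; acted on 1 June 2000, 12 days prematurely.
No need to go further; step 4 was not satisfied.

Step 4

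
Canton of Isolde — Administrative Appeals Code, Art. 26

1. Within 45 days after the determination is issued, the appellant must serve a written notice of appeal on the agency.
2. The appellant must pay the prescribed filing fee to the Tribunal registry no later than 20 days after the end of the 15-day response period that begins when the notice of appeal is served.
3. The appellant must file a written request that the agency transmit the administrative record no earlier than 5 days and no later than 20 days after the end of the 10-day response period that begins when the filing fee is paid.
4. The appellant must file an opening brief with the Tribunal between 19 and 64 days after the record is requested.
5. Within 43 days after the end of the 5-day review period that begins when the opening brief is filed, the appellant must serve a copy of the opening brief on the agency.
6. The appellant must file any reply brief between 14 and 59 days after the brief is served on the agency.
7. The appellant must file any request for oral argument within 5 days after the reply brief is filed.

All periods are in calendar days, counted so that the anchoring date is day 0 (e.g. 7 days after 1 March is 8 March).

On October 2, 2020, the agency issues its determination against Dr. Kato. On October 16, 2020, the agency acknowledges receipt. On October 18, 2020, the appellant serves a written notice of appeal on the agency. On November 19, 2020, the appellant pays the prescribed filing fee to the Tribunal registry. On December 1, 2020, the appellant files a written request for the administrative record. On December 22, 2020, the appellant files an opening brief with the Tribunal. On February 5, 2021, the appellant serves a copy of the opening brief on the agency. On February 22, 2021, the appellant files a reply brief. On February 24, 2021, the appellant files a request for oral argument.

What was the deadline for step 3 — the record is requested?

The filing fee is paid on November 19, 2020; the 10-day response period therefore ends November 29, 2020, and step 3 runs from that date. The window is 5–20 days after November 29, 2020; it closes on December 19, 2020.

December 19, 2020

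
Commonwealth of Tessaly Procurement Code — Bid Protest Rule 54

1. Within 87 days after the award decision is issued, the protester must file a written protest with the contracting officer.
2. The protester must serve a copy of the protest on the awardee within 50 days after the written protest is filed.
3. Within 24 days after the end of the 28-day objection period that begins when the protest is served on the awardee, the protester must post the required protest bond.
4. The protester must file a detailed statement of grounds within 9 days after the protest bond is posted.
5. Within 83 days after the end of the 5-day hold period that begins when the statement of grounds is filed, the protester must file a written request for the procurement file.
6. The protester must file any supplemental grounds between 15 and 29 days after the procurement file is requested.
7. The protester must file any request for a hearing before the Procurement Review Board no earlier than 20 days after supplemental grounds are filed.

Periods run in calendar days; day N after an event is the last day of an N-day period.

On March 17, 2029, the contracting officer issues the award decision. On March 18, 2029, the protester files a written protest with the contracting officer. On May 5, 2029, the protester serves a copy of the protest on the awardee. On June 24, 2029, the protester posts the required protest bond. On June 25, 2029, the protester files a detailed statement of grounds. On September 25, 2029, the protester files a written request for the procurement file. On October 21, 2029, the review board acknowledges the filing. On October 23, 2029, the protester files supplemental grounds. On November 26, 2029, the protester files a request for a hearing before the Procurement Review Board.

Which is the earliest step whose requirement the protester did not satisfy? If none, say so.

Step 1 — counting 87 days from March 17, 2029 (when the award decision is issued) gives a deadline of June 12, 2029; done March 18, 2029 — timely.
Step 2 — counting 50 days from March 18, 2029 (when the written protest is filed) gives a deadline of May 7, 2029; completed May 5, 2029, before the deadline.
Step 3 — counting 24 days from June 2, 2029 (end of the 28-day objection period, which began when the protest is served on the awardee on May 5, 2029) gives a deadline of June 26, 2029; done June 24, 2029 — timely.
Step 4 — counting 9 days from June 24, 2029 (when the protest bond is posted) gives a deadline of July 3, 2029; completed June 25, 2029, before the deadline.
Step 5 — counting 83 days from June 30, 2029 (end of the 5-day hold period, which began when the statement of grounds is filed on June 25, 2029) gives a deadline of September 21, 2029; September 25, 2029 misses that deadline by 4 days.
The procedure was therefore not followed at step 5.

Step 5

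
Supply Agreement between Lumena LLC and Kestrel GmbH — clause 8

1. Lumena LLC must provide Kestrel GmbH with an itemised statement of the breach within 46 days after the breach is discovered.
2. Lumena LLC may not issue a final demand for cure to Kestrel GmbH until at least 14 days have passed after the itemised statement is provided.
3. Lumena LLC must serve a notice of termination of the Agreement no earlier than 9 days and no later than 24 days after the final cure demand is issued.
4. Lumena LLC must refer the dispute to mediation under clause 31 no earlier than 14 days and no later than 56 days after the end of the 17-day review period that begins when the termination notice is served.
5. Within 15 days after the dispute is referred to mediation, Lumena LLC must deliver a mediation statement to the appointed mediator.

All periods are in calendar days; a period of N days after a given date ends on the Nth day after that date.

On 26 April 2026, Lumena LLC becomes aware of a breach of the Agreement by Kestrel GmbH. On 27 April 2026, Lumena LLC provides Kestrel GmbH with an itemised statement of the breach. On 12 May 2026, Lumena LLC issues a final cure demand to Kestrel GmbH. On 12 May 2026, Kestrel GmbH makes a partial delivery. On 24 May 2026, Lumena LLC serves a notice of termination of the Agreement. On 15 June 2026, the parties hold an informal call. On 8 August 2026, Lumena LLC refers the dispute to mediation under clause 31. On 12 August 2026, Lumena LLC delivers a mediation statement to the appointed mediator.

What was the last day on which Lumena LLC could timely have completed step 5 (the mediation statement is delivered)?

23 August 2026

Step 5 runs from 8 August 2026, when the dispute is referred to mediation. 15 days after 8 August 2026 is 23 August 2026.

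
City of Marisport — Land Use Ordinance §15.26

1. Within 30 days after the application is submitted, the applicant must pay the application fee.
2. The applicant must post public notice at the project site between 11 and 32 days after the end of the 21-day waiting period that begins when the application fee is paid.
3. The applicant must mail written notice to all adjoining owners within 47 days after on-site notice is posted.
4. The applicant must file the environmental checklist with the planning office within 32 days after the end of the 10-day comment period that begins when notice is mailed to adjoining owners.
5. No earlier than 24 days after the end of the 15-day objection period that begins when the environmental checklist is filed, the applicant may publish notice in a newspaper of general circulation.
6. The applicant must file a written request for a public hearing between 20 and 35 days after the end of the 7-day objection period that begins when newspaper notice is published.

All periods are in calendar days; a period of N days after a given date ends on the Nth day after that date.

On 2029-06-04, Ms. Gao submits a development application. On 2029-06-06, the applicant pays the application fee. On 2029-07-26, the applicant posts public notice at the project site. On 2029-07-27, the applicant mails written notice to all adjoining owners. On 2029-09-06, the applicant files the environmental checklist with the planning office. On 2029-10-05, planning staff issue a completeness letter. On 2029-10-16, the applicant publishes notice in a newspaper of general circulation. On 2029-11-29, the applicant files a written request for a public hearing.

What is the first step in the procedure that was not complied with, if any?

Step 1 — counting 30 days from 2029-06-04 (when the application is submitted) gives a deadline of 2029-07-04; done 2029-06-06 — timely.
Step 2 — 11 and 32 days from 2029-06-27 (end of the 21-day waiting period, which began when the application fee is paid on 2029-06-06) are 2029-07-08 and 2029-07-29 respectively; done 2029-07-26, which is between those dates.
Step 3 — counting 47 days from 2029-07-26 (when on-site notice is posted) gives a deadline of 2029-09-11; 2029-07-27 is within that limit.
Step 4 — counting 32 days from 2029-08-06 (end of the 10-day comment period, which began when notice is mailed to adjoining owners on 2029-07-27) gives a deadline of 2029-09-07; 2029-09-06 is within that limit.
Step 5 — must wait 24 days from 2029-09-21 (end of the 15-day objection period, which began when the environmental checklist is filed on 2029-09-06), so not before 2029-10-15; 2029-10-16 is on or after that date.
Step 6 — 20 and 35 days from 2029-10-23 (end of the 7-day objection period, which began when newspaper notice is published on 2029-10-16) are 2029-11-12 and 2029-11-27 respectively; 2029-11-29 is 2 days past the end of the window.
The procedure was therefore not followed at step 6.

Step 6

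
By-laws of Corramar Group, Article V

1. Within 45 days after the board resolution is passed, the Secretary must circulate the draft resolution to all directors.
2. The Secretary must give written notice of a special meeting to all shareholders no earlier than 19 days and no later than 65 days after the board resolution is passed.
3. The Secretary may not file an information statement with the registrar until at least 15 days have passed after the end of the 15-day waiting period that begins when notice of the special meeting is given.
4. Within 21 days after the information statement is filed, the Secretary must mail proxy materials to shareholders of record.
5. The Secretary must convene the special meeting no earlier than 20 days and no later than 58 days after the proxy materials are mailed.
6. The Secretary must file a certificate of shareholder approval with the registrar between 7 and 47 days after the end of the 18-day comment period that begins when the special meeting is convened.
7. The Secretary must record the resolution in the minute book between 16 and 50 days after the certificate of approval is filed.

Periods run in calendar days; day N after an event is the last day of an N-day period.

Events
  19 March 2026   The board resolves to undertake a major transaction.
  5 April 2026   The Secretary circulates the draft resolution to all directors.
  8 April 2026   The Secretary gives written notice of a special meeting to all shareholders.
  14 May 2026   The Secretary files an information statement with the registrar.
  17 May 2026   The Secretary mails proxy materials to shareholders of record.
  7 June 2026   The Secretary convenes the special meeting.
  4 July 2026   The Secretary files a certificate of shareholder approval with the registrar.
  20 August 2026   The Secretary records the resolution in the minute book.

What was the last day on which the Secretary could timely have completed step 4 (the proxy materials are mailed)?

Step 4 runs from 14 May 2026, when the information statement is filed. 21 days after 14 May 2026 is 4 June 2026.

4 June 2026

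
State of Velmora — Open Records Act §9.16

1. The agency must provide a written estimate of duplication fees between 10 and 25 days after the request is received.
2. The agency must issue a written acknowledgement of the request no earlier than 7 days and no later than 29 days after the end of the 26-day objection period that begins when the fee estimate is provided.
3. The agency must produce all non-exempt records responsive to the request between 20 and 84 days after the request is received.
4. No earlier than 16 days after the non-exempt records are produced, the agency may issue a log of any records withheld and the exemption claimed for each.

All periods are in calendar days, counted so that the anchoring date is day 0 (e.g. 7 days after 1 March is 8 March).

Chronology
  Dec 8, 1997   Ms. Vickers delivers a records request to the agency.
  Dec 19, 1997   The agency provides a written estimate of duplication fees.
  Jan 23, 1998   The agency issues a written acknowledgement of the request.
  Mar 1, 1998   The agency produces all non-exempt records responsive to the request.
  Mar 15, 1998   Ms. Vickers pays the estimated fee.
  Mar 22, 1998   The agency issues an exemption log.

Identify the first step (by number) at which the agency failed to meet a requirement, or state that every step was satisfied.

Step 1: the window is 10–25 days after Dec 8, 1997 (when the request is received), so Dec 18, 1997 through Jan 2, 1998; done Dec 19, 1997, which is between those dates.
Step 2: the window is 7–29 days after Jan 14, 1998 (end of the 26-day objection period, which began when the fee estimate is provided on Dec 19, 1997), so Jan 21, 1998 through Feb 12, 1998; done Jan 23, 1998 — within the window.
Step 3: the window is 20–84 days after Dec 8, 1997 (when the request is received), so Dec 28, 1997 through Mar 2, 1998; done Mar 1, 1998, which is between those dates.
Step 4: the earliest permitted date is 16 days after Mar 1, 1998 (when the non-exempt records are produced), i.e. Mar 17, 1998; done Mar 22, 1998, after the minimum wait.

None — every step was satisfied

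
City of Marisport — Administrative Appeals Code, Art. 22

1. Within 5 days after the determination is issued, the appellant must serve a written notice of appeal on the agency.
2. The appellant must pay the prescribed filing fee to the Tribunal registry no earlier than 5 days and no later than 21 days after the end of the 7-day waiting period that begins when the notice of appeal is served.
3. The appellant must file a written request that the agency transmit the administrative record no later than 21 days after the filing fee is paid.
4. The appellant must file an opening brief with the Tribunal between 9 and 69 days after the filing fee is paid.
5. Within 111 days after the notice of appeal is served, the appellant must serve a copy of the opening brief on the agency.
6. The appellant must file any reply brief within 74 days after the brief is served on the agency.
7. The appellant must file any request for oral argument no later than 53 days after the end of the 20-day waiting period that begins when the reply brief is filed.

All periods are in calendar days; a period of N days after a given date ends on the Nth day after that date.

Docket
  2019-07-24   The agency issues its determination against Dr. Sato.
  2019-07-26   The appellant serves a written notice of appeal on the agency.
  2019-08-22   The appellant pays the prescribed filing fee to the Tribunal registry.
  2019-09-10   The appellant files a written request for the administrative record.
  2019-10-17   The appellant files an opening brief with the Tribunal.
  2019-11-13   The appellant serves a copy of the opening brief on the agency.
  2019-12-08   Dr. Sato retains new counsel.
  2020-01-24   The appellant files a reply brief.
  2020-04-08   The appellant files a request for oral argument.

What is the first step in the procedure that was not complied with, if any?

Step 1 — counting 5 days from 2019-07-24 (when the determination is issued) gives a deadline of 2019-07-29; completed 2019-07-26, before the deadline.
Step 2 — 5 and 21 days from 2019-08-02 (end of the 7-day waiting period, which began when the notice of appeal is served on 2019-07-26) are 2019-08-07 and 2019-08-23 respectively; done 2019-08-22 — within the window.
Step 3 — counting 21 days from 2019-08-22 (when the filing fee is paid) gives a deadline of 2019-09-12; 2019-09-10 is within that limit.
Step 4 — 9 and 69 days from 2019-08-22 (when the filing fee is paid) are 2019-08-31 and 2019-10-30 respectively; done 2019-10-17 — within the window.
Step 5 — counting 111 days from 2019-07-26 (when the notice of appeal is served) gives a deadline of 2019-11-14; completed 2019-11-13, before the deadline.
Step 6 — counting 74 days from 2019-11-13 (when the brief is served on the agency) gives a deadline of 2020-01-26; done 2020-01-24 — timely.
Step 7 — counting 53 days from 2020-02-13 (end of the 20-day waiting period, which began when the reply brief is filed on 2020-01-24) gives a deadline of 2020-04-06; not done until 2020-04-08, 2 days after the deadline.
Later steps need not be reached.

Step 7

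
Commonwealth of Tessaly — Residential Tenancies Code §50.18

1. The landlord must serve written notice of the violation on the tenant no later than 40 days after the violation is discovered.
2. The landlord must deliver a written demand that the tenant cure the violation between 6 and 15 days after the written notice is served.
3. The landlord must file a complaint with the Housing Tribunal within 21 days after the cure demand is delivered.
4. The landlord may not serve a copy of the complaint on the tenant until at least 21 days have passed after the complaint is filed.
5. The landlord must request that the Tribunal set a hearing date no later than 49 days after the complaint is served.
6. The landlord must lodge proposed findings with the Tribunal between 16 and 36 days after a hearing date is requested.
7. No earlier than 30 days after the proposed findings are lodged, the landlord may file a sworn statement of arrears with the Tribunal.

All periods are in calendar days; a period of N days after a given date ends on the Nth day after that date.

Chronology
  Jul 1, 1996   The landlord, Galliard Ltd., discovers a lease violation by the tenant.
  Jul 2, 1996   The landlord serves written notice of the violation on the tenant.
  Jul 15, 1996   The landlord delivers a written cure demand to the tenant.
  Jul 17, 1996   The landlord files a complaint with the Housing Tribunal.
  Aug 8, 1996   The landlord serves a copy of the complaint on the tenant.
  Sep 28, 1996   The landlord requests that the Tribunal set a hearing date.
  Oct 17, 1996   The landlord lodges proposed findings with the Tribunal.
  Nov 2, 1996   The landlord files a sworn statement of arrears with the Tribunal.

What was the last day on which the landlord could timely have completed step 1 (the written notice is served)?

Aug 10, 1996

Step 1 runs from Jul 1, 1996, when the violation is discovered. 40 days after Jul 1, 1996 is Aug 10, 1996.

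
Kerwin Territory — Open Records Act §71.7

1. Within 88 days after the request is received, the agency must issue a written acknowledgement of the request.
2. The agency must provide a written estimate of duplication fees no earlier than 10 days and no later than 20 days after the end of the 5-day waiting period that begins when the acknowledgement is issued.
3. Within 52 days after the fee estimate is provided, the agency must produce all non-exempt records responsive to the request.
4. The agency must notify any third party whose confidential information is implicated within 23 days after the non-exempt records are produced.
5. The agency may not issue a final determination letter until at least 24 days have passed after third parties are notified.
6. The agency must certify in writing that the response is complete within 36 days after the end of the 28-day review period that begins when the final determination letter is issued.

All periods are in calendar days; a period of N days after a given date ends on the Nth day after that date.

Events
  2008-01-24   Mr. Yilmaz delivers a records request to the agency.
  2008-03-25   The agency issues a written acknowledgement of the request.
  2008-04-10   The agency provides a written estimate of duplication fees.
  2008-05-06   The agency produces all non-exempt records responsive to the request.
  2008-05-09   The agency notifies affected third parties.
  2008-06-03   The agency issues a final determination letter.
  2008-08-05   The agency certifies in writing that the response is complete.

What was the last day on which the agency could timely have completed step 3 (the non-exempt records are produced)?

Step 3 runs from 2008-04-10, when the fee estimate is provided. 52 days after 2008-04-10 is 2008-06-01.

2008-06-01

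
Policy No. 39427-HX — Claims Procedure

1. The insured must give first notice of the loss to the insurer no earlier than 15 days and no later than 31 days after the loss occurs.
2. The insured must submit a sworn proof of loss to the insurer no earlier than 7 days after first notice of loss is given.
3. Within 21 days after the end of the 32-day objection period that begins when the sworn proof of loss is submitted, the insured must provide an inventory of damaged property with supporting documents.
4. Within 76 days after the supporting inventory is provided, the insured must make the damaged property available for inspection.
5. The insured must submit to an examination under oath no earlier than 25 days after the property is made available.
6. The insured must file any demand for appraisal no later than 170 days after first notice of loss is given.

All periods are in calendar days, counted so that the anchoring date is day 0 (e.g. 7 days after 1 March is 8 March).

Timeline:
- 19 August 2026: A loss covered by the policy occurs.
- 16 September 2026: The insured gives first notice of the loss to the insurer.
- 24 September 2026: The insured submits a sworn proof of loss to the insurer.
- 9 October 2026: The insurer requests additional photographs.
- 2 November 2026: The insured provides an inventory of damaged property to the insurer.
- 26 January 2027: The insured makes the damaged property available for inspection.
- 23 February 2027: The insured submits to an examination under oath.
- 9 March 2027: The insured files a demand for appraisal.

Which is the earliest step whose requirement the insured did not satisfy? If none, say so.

(1) the permitted window runs from 19 August 2026 + 15 = 3 September 2026 to 19 August 2026 + 31 = 19 September 2026; 16 September 2026 falls inside that range.
(2) permitted from 16 September 2026 + 7 days = 23 September 2026 onward; done 24 September 2026, after the minimum wait.
(3) due by 26 October 2026 + 21 days = 16 November 2026; done 2 November 2026 — timely.
(4) due by 2 November 2026 + 76 days = 17 January 2027; done 26 January 2027 — 9 days late.

Step 4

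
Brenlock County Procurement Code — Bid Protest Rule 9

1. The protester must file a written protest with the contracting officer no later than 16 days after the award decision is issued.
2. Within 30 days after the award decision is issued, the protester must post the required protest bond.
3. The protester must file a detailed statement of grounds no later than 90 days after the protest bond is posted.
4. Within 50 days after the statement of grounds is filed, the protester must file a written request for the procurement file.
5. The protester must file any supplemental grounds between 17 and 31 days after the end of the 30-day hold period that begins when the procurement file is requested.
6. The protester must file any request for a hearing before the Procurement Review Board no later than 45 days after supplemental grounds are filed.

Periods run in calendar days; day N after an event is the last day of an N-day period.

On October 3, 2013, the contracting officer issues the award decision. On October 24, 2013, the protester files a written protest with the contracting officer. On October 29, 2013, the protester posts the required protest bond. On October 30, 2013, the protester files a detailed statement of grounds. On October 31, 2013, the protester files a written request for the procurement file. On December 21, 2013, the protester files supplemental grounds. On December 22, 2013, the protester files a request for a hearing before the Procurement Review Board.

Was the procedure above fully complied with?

No

(1) due by October 3, 2013 + 16 days = October 19, 2013; done October 24, 2013 — 5 days late.
Later steps need not be reached.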